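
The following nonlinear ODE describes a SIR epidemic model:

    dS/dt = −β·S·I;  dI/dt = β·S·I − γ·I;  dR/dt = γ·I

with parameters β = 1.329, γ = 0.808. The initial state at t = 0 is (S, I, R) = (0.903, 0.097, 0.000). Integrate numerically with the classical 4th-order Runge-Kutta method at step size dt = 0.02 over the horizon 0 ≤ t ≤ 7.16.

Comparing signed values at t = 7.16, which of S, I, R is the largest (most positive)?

t=0.000: state=(0.903, 0.097, 0.000)
step 1 (dt=0.02): k1=(-0.116, 0.038, 0.078), k2=(-0.117, 0.038, 0.079), k3=(-0.117, 0.038, 0.079), k4=(-0.117, 0.038, 0.079); state += dt/6·(k1+2k2+2k3+k4)
t=0.020: state=(0.901, 0.098, 0.002)
t=0.040: state=(0.898, 0.099, 0.003)
t=0.060: state=(0.896, 0.099, 0.005)
continuing one RK4 step at a time; state shown every 25 steps (Δt=0.5):
t=0.500: state=(0.841, 0.116, 0.043)
t=1.000: state=(0.775, 0.132, 0.093)
t=1.500: state=(0.707, 0.144, 0.149)
t=2.000: state=(0.640, 0.151, 0.209)
t=2.500: state=(0.579, 0.151, 0.270)
t=3.000: state=(0.525, 0.145, 0.330)
t=3.500: state=(0.478, 0.135, 0.387)
t=4.000: state=(0.439, 0.122, 0.439)
t=4.500: state=(0.406, 0.108, 0.486)
t=5.000: state=(0.380, 0.094, 0.526)
t=5.500: state=(0.359, 0.080, 0.561)
t=6.000: state=(0.342, 0.067, 0.591)
t=6.500: state=(0.328, 0.056, 0.616)
t=7.000: state=(0.317, 0.046, 0.637)
t=7.160: state=(0.314, 0.044, 0.642)
compare at T: S=0.314, I=0.044, R=0.642

largest component: R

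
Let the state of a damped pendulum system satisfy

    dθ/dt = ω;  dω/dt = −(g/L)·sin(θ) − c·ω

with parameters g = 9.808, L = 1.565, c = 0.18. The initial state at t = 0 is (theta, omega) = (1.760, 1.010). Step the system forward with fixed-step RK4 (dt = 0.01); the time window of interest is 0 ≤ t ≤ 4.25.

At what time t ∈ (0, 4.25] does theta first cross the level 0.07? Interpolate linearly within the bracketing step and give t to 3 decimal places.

t = 0.960

t=0.000: state=(1.760, 1.010)
step 1 (dt=0.01): k1=(1.010, -6.337), k2=(0.978, -6.325), k3=(0.978, -6.326), k4=(0.947, -6.314); state += dt/6·(k1+2k2+2k3+k4)
t=0.010: state=(1.770, 0.947)
t=0.020: state=(1.779, 0.884)
t=0.030: state=(1.787, 0.821)
continuing one RK4 step at a time; state shown every 20 steps (Δt=0.2):
t=0.200: state=(1.838, -0.219)
t=0.400: state=(1.675, -1.415)
t=0.600: state=(1.273, -2.584)
t=0.800: state=(0.657, -3.498)
t=0.960: state=(0.070, -3.747)
next step: t=0.970: state=(0.033, -3.744) — theta has crossed 0.07
linear interpolation between t=0.960 (0.07045) and t=0.970 (0.03299) → t≈0.960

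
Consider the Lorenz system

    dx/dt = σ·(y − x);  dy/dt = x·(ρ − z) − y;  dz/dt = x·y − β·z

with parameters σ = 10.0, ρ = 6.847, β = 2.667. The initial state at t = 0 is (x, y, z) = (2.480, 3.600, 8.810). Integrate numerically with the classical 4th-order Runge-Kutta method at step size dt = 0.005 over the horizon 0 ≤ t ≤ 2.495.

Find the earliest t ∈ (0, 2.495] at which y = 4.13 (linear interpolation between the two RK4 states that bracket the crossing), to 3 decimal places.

t = 0.733

t=0.000: state=(2.480, 3.600, 8.810)
step 1 (dt=0.005): k1=(11.200, -8.468, -14.568), k2=(10.708, -8.411, -14.423), k3=(10.722, -8.409, -14.428), k4=(10.243, -8.349, -14.289); state += dt/6·(k1+2k2+2k3+k4)
t=0.005: state=(2.534, 3.558, 8.738)
t=0.010: state=(2.583, 3.517, 8.667)
t=0.015: state=(2.627, 3.476, 8.597)
continuing one RK4 step at a time; state shown every 20 steps (Δt=0.1):
t=0.100: state=(2.918, 2.918, 7.535)
t=0.200: state=(2.785, 2.605, 6.457)
t=0.300: state=(2.649, 2.579, 5.556)
t=0.400: state=(2.659, 2.750, 4.871)
t=0.500: state=(2.827, 3.067, 4.428)
t=0.600: state=(3.130, 3.492, 4.249)
t=0.700: state=(3.535, 3.973, 4.351)
t=0.730: state=(3.668, 4.117, 4.437)
next step: t=0.735: state=(3.690, 4.140, 4.454) — y has crossed 4.13
linear interpolation between t=0.730 (4.11694) and t=0.735 (4.14048) → t≈0.733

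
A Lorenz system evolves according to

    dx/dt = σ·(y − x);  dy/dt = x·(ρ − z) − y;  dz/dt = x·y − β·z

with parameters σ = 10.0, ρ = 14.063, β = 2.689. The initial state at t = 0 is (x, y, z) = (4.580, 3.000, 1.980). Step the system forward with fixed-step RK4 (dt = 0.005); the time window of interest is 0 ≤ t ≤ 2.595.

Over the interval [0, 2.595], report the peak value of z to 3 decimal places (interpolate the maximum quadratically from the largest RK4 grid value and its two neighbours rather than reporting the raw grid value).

t=0.000: state=(4.580, 3.000, 1.980)
step 1 (dt=0.005): k1=(-15.800, 52.340, 8.416), k2=(-14.096, 51.636, 8.835), k3=(-14.157, 51.685, 8.837), k4=(-12.508, 51.027, 9.250); state += dt/6·(k1+2k2+2k3+k4)
t=0.005: state=(4.509, 3.258, 2.024)
t=0.010: state=(4.455, 3.511, 2.072)
t=0.015: state=(4.415, 3.758, 2.125)
continuing one RK4 step at a time; state shown every 20 steps (Δt=0.1):
t=0.100: state=(5.333, 7.716, 3.785)
t=0.200: state=(8.517, 12.045, 9.110)
t=0.300: state=(10.891, 11.224, 17.791)
t=0.400: state=(8.643, 4.465, 20.585)
t=0.500: state=(4.441, 0.892, 17.072)
t=0.600: state=(1.960, 0.452, 13.194)
t=0.700: state=(1.097, 0.726, 10.153)
t=0.800: state=(1.010, 1.150, 7.842)
t=0.900: state=(1.327, 1.820, 6.142)
t=1.000: state=(2.035, 2.991, 5.046)
t=1.100: state=(3.332, 5.023, 4.797)
t=1.200: state=(5.499, 8.138, 6.242)
t=1.300: state=(8.348, 11.076, 10.845)
t=1.400: state=(9.914, 9.803, 17.273)
t=1.500: state=(8.007, 4.796, 19.075)
t=1.600: state=(4.774, 1.988, 16.325)
t=1.700: state=(2.785, 1.561, 13.003)
t=1.800: state=(2.135, 1.961, 10.293)
t=1.900: state=(2.302, 2.774, 8.314)
t=2.000: state=(3.064, 4.129, 7.158)
t=2.100: state=(4.467, 6.220, 7.183)
t=2.200: state=(6.514, 8.754, 9.166)
t=2.300: state=(8.507, 9.922, 13.439)
t=2.400: state=(8.735, 7.666, 17.249)
t=2.500: state=(6.771, 4.322, 17.231)
t=2.595: state=(4.647, 2.823, 14.964)
largest grid value and its neighbours: z(0.375)=20.77040, z(0.380)=20.77406, z(0.385)=20.75625
parabola through these three points peaks at t≈0.378 with z≈20.77523

max z = 20.775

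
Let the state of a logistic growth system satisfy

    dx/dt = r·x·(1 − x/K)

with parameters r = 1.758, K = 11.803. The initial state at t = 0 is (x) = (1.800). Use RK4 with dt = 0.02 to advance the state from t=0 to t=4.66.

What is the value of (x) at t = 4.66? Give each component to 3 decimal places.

t=0.000: state=(1.800)
step 1 (dt=0.02): k1=(2.682), k2=(2.714), k3=(2.715), k4=(2.748); state += dt/6·(k1+2k2+2k3+k4)
t=0.020: state=(1.854)
t=0.040: state=(1.910)
t=0.060: state=(1.967)
continuing one RK4 step at a time; state shown every 10 steps (Δt=0.2):
t=0.200: state=(2.404)
t=0.400: state=(3.147)
t=0.600: state=(4.021)
t=0.800: state=(4.998)
t=1.000: state=(6.028)
t=1.200: state=(7.051)
t=1.400: state=(8.006)
t=1.600: state=(8.850)
t=1.800: state=(9.559)
t=2.000: state=(10.130)
t=2.200: state=(10.574)
t=2.400: state=(10.911)
t=2.600: state=(11.161)
t=2.800: state=(11.344)
t=3.000: state=(11.476)
t=3.200: state=(11.571)
t=3.400: state=(11.639)
t=3.600: state=(11.687)
t=3.800: state=(11.721)
t=4.000: state=(11.745)
t=4.200: state=(11.762)
t=4.400: state=(11.774)
t=4.600: state=(11.783)
t=4.660: state=(11.785)

(x) = (11.785)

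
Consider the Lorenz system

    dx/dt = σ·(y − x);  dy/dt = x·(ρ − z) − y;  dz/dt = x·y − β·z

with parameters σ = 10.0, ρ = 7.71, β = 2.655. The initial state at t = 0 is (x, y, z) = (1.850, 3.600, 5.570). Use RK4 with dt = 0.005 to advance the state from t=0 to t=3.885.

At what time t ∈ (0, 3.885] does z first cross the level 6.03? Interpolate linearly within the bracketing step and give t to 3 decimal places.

t = 0.369

t=0.000: state=(1.850, 3.600, 5.570)
step 1 (dt=0.005): k1=(17.500, 0.359, -8.128), k2=(17.071, 0.490, -7.915), k3=(17.085, 0.487, -7.920), k4=(16.670, 0.616, -7.711); state += dt/6·(k1+2k2+2k3+k4)
t=0.005: state=(1.935, 3.602, 5.530)
t=0.010: state=(2.017, 3.606, 5.493)
t=0.015: state=(2.094, 3.611, 5.457)
continuing one RK4 step at a time; state shown every 40 steps (Δt=0.2):
t=0.200: state=(3.717, 4.329, 5.134)
t=0.365: state=(4.615, 5.065, 6.002)
next step: t=0.370: state=(4.637, 5.079, 6.040) — z has crossed 6.03
linear interpolation between t=0.365 (6.00233) and t=0.370 (6.03971) → t≈0.369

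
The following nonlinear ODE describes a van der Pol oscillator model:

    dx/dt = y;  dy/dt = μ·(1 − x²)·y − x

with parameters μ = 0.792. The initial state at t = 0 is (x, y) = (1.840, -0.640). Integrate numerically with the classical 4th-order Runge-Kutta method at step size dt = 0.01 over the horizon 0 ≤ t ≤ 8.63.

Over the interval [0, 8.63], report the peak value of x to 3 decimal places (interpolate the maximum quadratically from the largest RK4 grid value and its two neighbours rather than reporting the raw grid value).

t=0.000: state=(1.840, -0.640)
step 1 (dt=0.01): k1=(-0.640, -0.631), k2=(-0.643, -0.628), k3=(-0.643, -0.628), k4=(-0.646, -0.625); state += dt/6·(k1+2k2+2k3+k4)
t=0.010: state=(1.834, -0.646)
t=0.020: state=(1.827, -0.652)
t=0.030: state=(1.821, -0.659)
continuing one RK4 step at a time; state shown every 50 steps (Δt=0.5):
t=0.500: state=(1.447, -0.934)
t=1.000: state=(0.885, -1.354)
t=1.500: state=(0.037, -2.088)
t=2.000: state=(-1.146, -2.358)
t=2.500: state=(-1.935, -0.661)
t=3.000: state=(-1.956, 0.381)
t=3.500: state=(-1.661, 0.760)
t=4.000: state=(-1.202, 1.095)
t=4.500: state=(-0.529, 1.653)
t=5.000: state=(0.497, 2.418)
t=5.500: state=(1.626, 1.663)
t=6.000: state=(2.006, 0.026)
t=6.500: state=(1.838, -0.589)
t=7.000: state=(1.463, -0.905)
t=7.500: state=(0.916, -1.318)
t=8.000: state=(0.092, -2.035)
t=8.500: state=(-1.079, -2.392)
t=8.630: state=(-1.374, -2.113)
largest grid value and its neighbours: x(6.000)=2.00588, x(6.010)=2.00603, x(6.020)=2.00599
parabola through these three points peaks at t≈6.013 with x≈2.00604

max x = 2.006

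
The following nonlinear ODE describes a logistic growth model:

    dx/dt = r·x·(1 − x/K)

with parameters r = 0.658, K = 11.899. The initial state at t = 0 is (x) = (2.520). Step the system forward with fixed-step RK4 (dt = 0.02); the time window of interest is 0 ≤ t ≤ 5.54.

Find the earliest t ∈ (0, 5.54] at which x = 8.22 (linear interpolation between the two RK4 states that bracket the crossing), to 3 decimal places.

t = 3.219

t=0.000: state=(2.520)
step 1 (dt=0.02): k1=(1.307), k2=(1.312), k3=(1.312), k4=(1.317); state += dt/6·(k1+2k2+2k3+k4)
t=0.020: state=(2.546)
t=0.040: state=(2.573)
t=0.060: state=(2.599)
continuing one RK4 step at a time; state shown every 10 steps (Δt=0.2):
t=0.200: state=(2.791)
t=0.400: state=(3.082)
t=0.600: state=(3.392)
t=0.800: state=(3.720)
t=1.000: state=(4.065)
t=1.200: state=(4.424)
t=1.400: state=(4.795)
t=1.600: state=(5.176)
t=1.800: state=(5.564)
t=2.000: state=(5.955)
t=2.200: state=(6.346)
t=2.400: state=(6.733)
t=2.600: state=(7.114)
t=2.800: state=(7.485)
t=3.000: state=(7.844)
t=3.200: state=(8.188)
next step: t=3.220: state=(8.222) — x has crossed 8.22
linear interpolation between t=3.200 (8.18804) and t=3.220 (8.22157) → t≈3.219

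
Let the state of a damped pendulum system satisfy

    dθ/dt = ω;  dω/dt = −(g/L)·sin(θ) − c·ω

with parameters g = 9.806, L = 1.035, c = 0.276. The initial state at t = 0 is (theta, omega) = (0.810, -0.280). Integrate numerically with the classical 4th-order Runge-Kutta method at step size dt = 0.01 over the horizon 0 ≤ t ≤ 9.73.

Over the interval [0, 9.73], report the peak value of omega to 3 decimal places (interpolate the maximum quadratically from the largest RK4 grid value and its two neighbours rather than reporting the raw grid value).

t=0.000: state=(0.810, -0.280)
step 1 (dt=0.01): k1=(-0.280, -6.785), k2=(-0.314, -6.766), k3=(-0.314, -6.765), k4=(-0.348, -6.746); state += dt/6·(k1+2k2+2k3+k4)
t=0.010: state=(0.807, -0.348)
t=0.020: state=(0.803, -0.415)
t=0.030: state=(0.799, -0.482)
continuing one RK4 step at a time; state shown every 50 steps (Δt=0.5):
t=0.500: state=(0.017, -2.272)
t=1.000: state=(-0.700, -0.119)
t=1.500: state=(-0.121, 1.963)
t=2.000: state=(0.592, 0.375)
t=2.500: state=(0.182, -1.662)
t=3.000: state=(-0.493, -0.528)
t=3.500: state=(-0.214, 1.388)
t=4.000: state=(0.406, 0.610)
t=4.500: state=(0.227, -1.148)
t=5.000: state=(-0.332, -0.644)
t=5.500: state=(-0.227, 0.941)
t=6.000: state=(0.269, 0.645)
t=6.500: state=(0.220, -0.766)
t=7.000: state=(-0.216, -0.626)
t=7.500: state=(-0.209, 0.619)
t=8.000: state=(0.172, 0.593)
t=8.500: state=(0.194, -0.495)
t=9.000: state=(-0.136, -0.554)
t=9.500: state=(-0.179, 0.392)
t=9.730: state=(-0.057, 0.624)
largest grid value and its neighbours: omega(1.520)=1.97156, omega(1.530)=1.97296, omega(1.540)=1.97248
parabola through these three points peaks at t≈1.532 with omega≈1.97301

max omega = 1.973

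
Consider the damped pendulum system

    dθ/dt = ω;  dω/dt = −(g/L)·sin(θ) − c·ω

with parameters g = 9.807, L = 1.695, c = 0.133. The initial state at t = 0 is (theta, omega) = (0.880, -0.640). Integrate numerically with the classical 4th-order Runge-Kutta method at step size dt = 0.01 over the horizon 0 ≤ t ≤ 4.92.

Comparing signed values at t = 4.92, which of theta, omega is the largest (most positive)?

t=0.000: state=(0.880, -0.640)
step 1 (dt=0.01): k1=(-0.640, -4.374), k2=(-0.662, -4.360), k3=(-0.662, -4.359), k4=(-0.684, -4.344); state += dt/6·(k1+2k2+2k3+k4)
t=0.010: state=(0.873, -0.684)
t=0.020: state=(0.866, -0.727)
t=0.030: state=(0.859, -0.770)
continuing one RK4 step at a time; state shown every 20 steps (Δt=0.2):
t=0.200: state=(0.670, -1.431)
t=0.400: state=(0.326, -1.944)
t=0.600: state=(-0.079, -2.033)
t=0.800: state=(-0.457, -1.672)
t=1.000: state=(-0.726, -0.982)
t=1.200: state=(-0.839, -0.140)
t=1.400: state=(-0.782, 0.702)
t=1.600: state=(-0.568, 1.406)
t=1.800: state=(-0.239, 1.821)
t=2.000: state=(0.134, 1.832)
t=2.200: state=(0.467, 1.440)
t=2.400: state=(0.691, 0.768)
t=2.600: state=(0.766, -0.024)
t=2.800: state=(0.683, -0.791)
t=3.000: state=(0.461, -1.396)
t=3.200: state=(0.145, -1.703)
t=3.400: state=(-0.195, -1.628)
t=3.600: state=(-0.483, -1.198)
t=3.800: state=(-0.659, -0.540)
t=4.000: state=(-0.693, 0.200)
t=4.200: state=(-0.583, 0.884)
t=4.400: state=(-0.352, 1.382)
t=4.600: state=(-0.050, 1.576)
t=4.800: state=(0.255, 1.415)
t=4.920: state=(0.410, 1.166)
compare at T: theta=0.410, omega=1.166

largest component: omega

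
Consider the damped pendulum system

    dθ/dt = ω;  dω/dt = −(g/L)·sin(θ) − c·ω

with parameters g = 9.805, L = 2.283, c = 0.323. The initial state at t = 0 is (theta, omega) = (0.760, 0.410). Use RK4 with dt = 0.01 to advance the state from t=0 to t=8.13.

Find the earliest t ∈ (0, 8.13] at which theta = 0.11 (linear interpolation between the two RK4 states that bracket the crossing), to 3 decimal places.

t = 0.886

t=0.000: state=(0.760, 0.410)
step 1 (dt=0.01): k1=(0.410, -3.091), k2=(0.395, -3.093), k3=(0.395, -3.092), k4=(0.379, -3.093); state += dt/6·(k1+2k2+2k3+k4)
t=0.010: state=(0.764, 0.379)
t=0.020: state=(0.768, 0.348)
t=0.030: state=(0.771, 0.317)
continuing one RK4 step at a time; state shown every 50 steps (Δt=0.5):
t=0.500: state=(0.597, -0.979)
t=0.880: state=(0.118, -1.411)
next step: t=0.890: state=(0.104, -1.411) — theta has crossed 0.11
linear interpolation between t=0.880 (0.11818) and t=0.890 (0.10407) → t≈0.886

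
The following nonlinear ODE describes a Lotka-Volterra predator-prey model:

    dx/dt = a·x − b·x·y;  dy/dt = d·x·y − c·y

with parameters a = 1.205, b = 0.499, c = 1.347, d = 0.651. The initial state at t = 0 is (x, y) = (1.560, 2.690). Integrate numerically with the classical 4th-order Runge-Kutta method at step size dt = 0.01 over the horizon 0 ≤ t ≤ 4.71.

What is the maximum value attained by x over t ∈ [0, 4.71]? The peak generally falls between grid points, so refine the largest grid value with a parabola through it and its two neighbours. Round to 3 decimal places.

t=0.000: state=(1.560, 2.690)
step 1 (dt=0.01): k1=(-0.214, -0.892), k2=(-0.211, -0.892), k3=(-0.211, -0.892), k4=(-0.207, -0.892); state += dt/6·(k1+2k2+2k3+k4)
t=0.010: state=(1.558, 2.681)
t=0.020: state=(1.556, 2.672)
t=0.030: state=(1.554, 2.663)
continuing one RK4 step at a time; state shown every 20 steps (Δt=0.2):
t=0.200: state=(1.531, 2.512)
t=0.400: state=(1.530, 2.341)
t=0.600: state=(1.553, 2.185)
t=0.800: state=(1.600, 2.049)
t=1.000: state=(1.670, 1.936)
t=1.200: state=(1.759, 1.848)
t=1.400: state=(1.868, 1.787)
t=1.600: state=(1.992, 1.755)
t=1.800: state=(2.129, 1.753)
t=2.000: state=(2.271, 1.783)
t=2.200: state=(2.412, 1.847)
t=2.400: state=(2.540, 1.948)
t=2.600: state=(2.644, 2.086)
t=2.800: state=(2.709, 2.259)
t=3.000: state=(2.725, 2.460)
t=3.200: state=(2.684, 2.673)
t=3.400: state=(2.588, 2.880)
t=3.600: state=(2.449, 3.055)
t=3.800: state=(2.282, 3.175)
t=4.000: state=(2.109, 3.228)
t=4.200: state=(1.945, 3.210)
t=4.400: state=(1.803, 3.128)
t=4.600: state=(1.689, 2.998)
t=4.710: state=(1.640, 2.913)
largest grid value and its neighbours: x(2.950)=2.72620, x(2.960)=2.72623, x(2.970)=2.72612
parabola through these three points peaks at t≈2.957 with x≈2.72624

max x = 2.726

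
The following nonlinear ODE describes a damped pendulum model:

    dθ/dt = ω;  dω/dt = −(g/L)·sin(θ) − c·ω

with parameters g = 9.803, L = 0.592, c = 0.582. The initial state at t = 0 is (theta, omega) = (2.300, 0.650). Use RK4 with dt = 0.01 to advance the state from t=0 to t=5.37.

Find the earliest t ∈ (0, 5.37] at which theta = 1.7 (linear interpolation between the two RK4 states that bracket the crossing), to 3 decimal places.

t = 0.368

t=0.000: state=(2.300, 0.650)
step 1 (dt=0.01): k1=(0.650, -12.727), k2=(0.586, -12.654), k3=(0.587, -12.657), k4=(0.523, -12.588); state += dt/6·(k1+2k2+2k3+k4)
t=0.010: state=(2.306, 0.523)
t=0.020: state=(2.310, 0.398)
t=0.030: state=(2.314, 0.274)
continuing one RK4 step at a time; state shown every 20 steps (Δt=0.2):
t=0.200: state=(2.186, -1.788)
t=0.360: state=(1.732, -3.926)
next step: t=0.370: state=(1.692, -4.067) — theta has crossed 1.7
linear interpolation between t=0.360 (1.73202) and t=0.370 (1.69205) → t≈0.368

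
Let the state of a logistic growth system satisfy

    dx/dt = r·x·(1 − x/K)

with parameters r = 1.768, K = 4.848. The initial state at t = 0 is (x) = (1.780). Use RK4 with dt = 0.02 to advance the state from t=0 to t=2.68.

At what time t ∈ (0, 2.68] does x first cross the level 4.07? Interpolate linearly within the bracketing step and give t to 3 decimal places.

t = 1.244

t=0.000: state=(1.780)
step 1 (dt=0.02): k1=(1.992), k2=(2.001), k3=(2.001), k4=(2.010); state += dt/6·(k1+2k2+2k3+k4)
t=0.020: state=(1.820)
t=0.040: state=(1.860)
t=0.060: state=(1.901)
continuing one RK4 step at a time; state shown every 5 steps (Δt=0.1):
t=0.100: state=(1.983)
t=0.200: state=(2.193)
t=0.300: state=(2.407)
t=0.400: state=(2.621)
t=0.500: state=(2.832)
t=0.600: state=(3.036)
t=0.700: state=(3.232)
t=0.800: state=(3.417)
t=0.900: state=(3.588)
t=1.000: state=(3.746)
t=1.100: state=(3.889)
t=1.200: state=(4.018)
t=1.240: state=(4.066)
next step: t=1.260: state=(4.088) — x has crossed 4.07
linear interpolation between t=1.240 (4.06557) and t=1.260 (4.08850) → t≈1.244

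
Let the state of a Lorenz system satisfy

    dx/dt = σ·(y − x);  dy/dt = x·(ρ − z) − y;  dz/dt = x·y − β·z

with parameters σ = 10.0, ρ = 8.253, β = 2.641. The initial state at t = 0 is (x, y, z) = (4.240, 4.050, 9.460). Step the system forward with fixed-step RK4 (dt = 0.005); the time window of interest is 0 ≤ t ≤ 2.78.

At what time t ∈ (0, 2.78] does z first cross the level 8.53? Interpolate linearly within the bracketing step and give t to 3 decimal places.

t=0.000: state=(4.240, 4.050, 9.460)
step 1 (dt=0.005): k1=(-1.900, -9.168, -7.812), k2=(-2.082, -9.056, -7.877), k3=(-2.074, -9.055, -7.877), k4=(-2.249, -8.943, -7.941); state += dt/6·(k1+2k2+2k3+k4)
t=0.005: state=(4.230, 4.005, 9.421)
t=0.010: state=(4.218, 3.961, 9.381)
t=0.015: state=(4.204, 3.918, 9.340)
continuing one RK4 step at a time; state shown every 20 steps (Δt=0.1):
t=0.100: state=(3.844, 3.364, 8.569)
next step: t=0.105: state=(3.820, 3.342, 8.520) — z has crossed 8.53
linear interpolation between t=0.100 (8.56860) and t=0.105 (8.52001) → t≈0.104

t = 0.104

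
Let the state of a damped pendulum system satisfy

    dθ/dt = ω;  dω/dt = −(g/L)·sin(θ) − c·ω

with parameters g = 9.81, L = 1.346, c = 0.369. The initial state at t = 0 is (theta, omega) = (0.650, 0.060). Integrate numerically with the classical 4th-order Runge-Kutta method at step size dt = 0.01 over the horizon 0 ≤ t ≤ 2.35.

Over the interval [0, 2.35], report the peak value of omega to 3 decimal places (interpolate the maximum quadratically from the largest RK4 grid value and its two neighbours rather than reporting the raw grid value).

t=0.000: state=(0.650, 0.060)
step 1 (dt=0.01): k1=(0.060, -4.433), k2=(0.038, -4.426), k3=(0.038, -4.426), k4=(0.016, -4.419); state += dt/6·(k1+2k2+2k3+k4)
t=0.010: state=(0.650, 0.016)
t=0.020: state=(0.650, -0.028)
t=0.030: state=(0.650, -0.072)
continuing one RK4 step at a time; state shown every 10 steps (Δt=0.1):
t=0.100: state=(0.634, -0.373)
t=0.200: state=(0.577, -0.768)
t=0.300: state=(0.483, -1.103)
t=0.400: state=(0.359, -1.356)
t=0.500: state=(0.215, -1.510)
t=0.600: state=(0.060, -1.553)
t=0.700: state=(-0.092, -1.485)
t=0.800: state=(-0.233, -1.314)
t=0.900: state=(-0.352, -1.058)
t=1.000: state=(-0.443, -0.741)
t=1.100: state=(-0.499, -0.388)
t=1.200: state=(-0.520, -0.023)
t=1.300: state=(-0.504, 0.331)
t=1.400: state=(-0.455, 0.650)
t=1.500: state=(-0.376, 0.917)
t=1.600: state=(-0.274, 1.113)
t=1.700: state=(-0.156, 1.225)
t=1.800: state=(-0.032, 1.248)
t=1.900: state=(0.090, 1.181)
t=2.000: state=(0.202, 1.033)
t=2.100: state=(0.295, 0.818)
t=2.200: state=(0.364, 0.556)
t=2.300: state=(0.405, 0.266)
t=2.350: state=(0.415, 0.117)
largest grid value and its neighbours: omega(1.760)=1.24986, omega(1.770)=1.25074, omega(1.780)=1.25071
parabola through these three points peaks at t≈1.775 with omega≈1.25084

max omega = 1.251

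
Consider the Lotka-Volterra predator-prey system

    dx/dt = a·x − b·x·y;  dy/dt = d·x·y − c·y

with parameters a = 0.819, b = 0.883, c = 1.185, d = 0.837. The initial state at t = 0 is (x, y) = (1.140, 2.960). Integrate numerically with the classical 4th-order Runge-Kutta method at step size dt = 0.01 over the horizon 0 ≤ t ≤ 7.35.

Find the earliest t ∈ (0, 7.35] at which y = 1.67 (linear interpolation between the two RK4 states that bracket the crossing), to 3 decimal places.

t = 0.875

t=0.000: state=(1.140, 2.960)
step 1 (dt=0.01): k1=(-2.046, -0.683), k2=(-2.024, -0.708), k3=(-2.024, -0.707), k4=(-2.003, -0.732); state += dt/6·(k1+2k2+2k3+k4)
t=0.010: state=(1.120, 2.953)
t=0.020: state=(1.100, 2.945)
t=0.030: state=(1.081, 2.937)
continuing one RK4 step at a time; state shown every 25 steps (Δt=0.25):
t=0.250: state=(0.749, 2.672)
t=0.500: state=(0.532, 2.266)
t=0.750: state=(0.415, 1.858)
t=0.870: state=(0.379, 1.677)
next step: t=0.880: state=(0.377, 1.663) — y has crossed 1.67
linear interpolation between t=0.870 (1.67746) and t=0.880 (1.66295) → t≈0.875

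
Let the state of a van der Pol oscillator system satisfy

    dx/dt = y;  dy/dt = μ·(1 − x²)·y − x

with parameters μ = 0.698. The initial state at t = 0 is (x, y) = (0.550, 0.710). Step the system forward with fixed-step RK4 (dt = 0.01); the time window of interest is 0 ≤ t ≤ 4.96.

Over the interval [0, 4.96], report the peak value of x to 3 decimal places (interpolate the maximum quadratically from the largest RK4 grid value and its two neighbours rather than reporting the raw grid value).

t=0.000: state=(0.550, 0.710)
step 1 (dt=0.01): k1=(0.710, -0.204), k2=(0.709, -0.210), k3=(0.709, -0.210), k4=(0.708, -0.216); state += dt/6·(k1+2k2+2k3+k4)
t=0.010: state=(0.557, 0.708)
t=0.020: state=(0.564, 0.706)
t=0.030: state=(0.571, 0.703)
continuing one RK4 step at a time; state shown every 20 steps (Δt=0.2):
t=0.200: state=(0.686, 0.645)
t=0.400: state=(0.805, 0.532)
t=0.600: state=(0.896, 0.379)
t=0.800: state=(0.955, 0.199)
t=1.000: state=(0.975, 0.006)
t=1.200: state=(0.957, -0.188)
t=1.400: state=(0.900, -0.380)
t=1.600: state=(0.805, -0.569)
t=1.800: state=(0.672, -0.760)
t=2.000: state=(0.501, -0.956)
t=2.200: state=(0.289, -1.159)
t=2.400: state=(0.037, -1.363)
t=2.600: state=(-0.254, -1.542)
t=2.800: state=(-0.574, -1.642)
t=3.000: state=(-0.901, -1.597)
t=3.200: state=(-1.200, -1.362)
t=3.400: state=(-1.436, -0.975)
t=3.600: state=(-1.587, -0.536)
t=3.800: state=(-1.653, -0.136)
t=4.000: state=(-1.647, 0.188)
t=4.200: state=(-1.583, 0.440)
t=4.400: state=(-1.474, 0.644)
t=4.600: state=(-1.327, 0.826)
t=4.800: state=(-1.143, 1.006)
t=4.960: state=(-0.970, 1.161)
largest grid value and its neighbours: x(1.000)=0.97517, x(1.010)=0.97519, x(1.020)=0.97511
parabola through these three points peaks at t≈1.007 with x≈0.97519

max x = 0.975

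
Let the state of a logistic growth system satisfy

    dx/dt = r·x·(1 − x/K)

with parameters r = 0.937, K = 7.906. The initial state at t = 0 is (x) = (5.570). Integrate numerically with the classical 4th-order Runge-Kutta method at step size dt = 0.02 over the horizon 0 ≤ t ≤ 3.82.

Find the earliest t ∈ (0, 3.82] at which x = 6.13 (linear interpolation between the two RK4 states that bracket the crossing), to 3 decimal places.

t = 0.395

t=0.000: state=(5.570)
step 1 (dt=0.02): k1=(1.542), k2=(1.536), k3=(1.536), k4=(1.530); state += dt/6·(k1+2k2+2k3+k4)
t=0.020: state=(5.601)
t=0.040: state=(5.631)
t=0.060: state=(5.661)
continuing one RK4 step at a time; state shown every 10 steps (Δt=0.2):
t=0.200: state=(5.866)
t=0.380: state=(6.111)
next step: t=0.400: state=(6.137) — x has crossed 6.13
linear interpolation between t=0.380 (6.11090) and t=0.400 (6.13677) → t≈0.395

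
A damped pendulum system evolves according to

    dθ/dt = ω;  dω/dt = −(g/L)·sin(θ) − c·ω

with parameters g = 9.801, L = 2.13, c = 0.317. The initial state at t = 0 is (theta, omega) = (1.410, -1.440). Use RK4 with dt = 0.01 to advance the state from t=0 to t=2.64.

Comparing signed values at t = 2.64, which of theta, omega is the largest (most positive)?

t=0.000: state=(1.410, -1.440)
step 1 (dt=0.01): k1=(-1.440, -4.086), k2=(-1.460, -4.074), k3=(-1.460, -4.074), k4=(-1.481, -4.061); state += dt/6·(k1+2k2+2k3+k4)
t=0.010: state=(1.395, -1.481)
t=0.020: state=(1.380, -1.521)
t=0.030: state=(1.365, -1.561)
continuing one RK4 step at a time; state shown every 10 steps (Δt=0.1):
t=0.100: state=(1.246, -1.835)
t=0.200: state=(1.044, -2.190)
t=0.300: state=(0.810, -2.483)
t=0.400: state=(0.551, -2.690)
t=0.500: state=(0.276, -2.788)
t=0.600: state=(-0.003, -2.762)
t=0.700: state=(-0.272, -2.613)
t=0.800: state=(-0.522, -2.355)
t=0.900: state=(-0.741, -2.014)
t=1.000: state=(-0.923, -1.616)
t=1.100: state=(-1.063, -1.185)
t=1.200: state=(-1.159, -0.742)
t=1.300: state=(-1.211, -0.298)
t=1.400: state=(-1.219, 0.136)
t=1.500: state=(-1.184, 0.555)
t=1.600: state=(-1.109, 0.951)
t=1.700: state=(-0.995, 1.315)
t=1.800: state=(-0.847, 1.635)
t=1.900: state=(-0.670, 1.896)
t=2.000: state=(-0.471, 2.081)
t=2.100: state=(-0.257, 2.177)
t=2.200: state=(-0.039, 2.176)
t=2.300: state=(0.175, 2.076)
t=2.400: state=(0.374, 1.888)
t=2.500: state=(0.550, 1.627)
t=2.600: state=(0.697, 1.310)
t=2.640: state=(0.747, 1.173)
compare at T: theta=0.747, omega=1.173

largest component: omega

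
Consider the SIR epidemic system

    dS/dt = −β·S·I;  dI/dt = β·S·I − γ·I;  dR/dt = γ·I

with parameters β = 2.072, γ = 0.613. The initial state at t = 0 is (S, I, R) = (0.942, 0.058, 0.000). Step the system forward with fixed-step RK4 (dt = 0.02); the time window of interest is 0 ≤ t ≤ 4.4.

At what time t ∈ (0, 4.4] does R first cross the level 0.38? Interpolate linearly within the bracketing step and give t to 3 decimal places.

t=0.000: state=(0.942, 0.058, 0.000)
step 1 (dt=0.02): k1=(-0.113, 0.078, 0.036), k2=(-0.115, 0.079, 0.036), k3=(-0.115, 0.079, 0.036), k4=(-0.116, 0.079, 0.037); state += dt/6·(k1+2k2+2k3+k4)
t=0.020: state=(0.940, 0.060, 0.001)
t=0.040: state=(0.937, 0.061, 0.001)
t=0.060: state=(0.935, 0.063, 0.002)
continuing one RK4 step at a time; state shown every 10 steps (Δt=0.2):
t=0.200: state=(0.916, 0.075, 0.008)
t=0.400: state=(0.884, 0.097, 0.019)
t=0.600: state=(0.845, 0.123, 0.032)
t=0.800: state=(0.798, 0.153, 0.049)
t=1.000: state=(0.744, 0.186, 0.070)
t=1.200: state=(0.684, 0.221, 0.095)
t=1.400: state=(0.620, 0.256, 0.124)
t=1.600: state=(0.553, 0.289, 0.157)
t=1.800: state=(0.488, 0.317, 0.195)
t=2.000: state=(0.426, 0.339, 0.235)
t=2.200: state=(0.369, 0.354, 0.278)
t=2.400: state=(0.318, 0.361, 0.321)
t=2.600: state=(0.274, 0.361, 0.366)
t=2.660: state=(0.262, 0.359, 0.379)
next step: t=2.680: state=(0.258, 0.359, 0.383) — R has crossed 0.38
linear interpolation between t=2.660 (0.37891) and t=2.680 (0.38332) → t≈2.665

t = 2.665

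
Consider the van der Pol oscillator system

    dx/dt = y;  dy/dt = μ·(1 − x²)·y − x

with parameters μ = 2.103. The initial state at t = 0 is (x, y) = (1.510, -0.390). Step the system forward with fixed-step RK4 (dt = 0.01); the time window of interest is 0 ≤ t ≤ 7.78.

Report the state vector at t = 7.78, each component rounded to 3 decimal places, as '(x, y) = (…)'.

t=0.000: state=(1.510, -0.390)
step 1 (dt=0.01): k1=(-0.390, -0.460), k2=(-0.392, -0.457), k3=(-0.392, -0.457), k4=(-0.395, -0.454); state += dt/6·(k1+2k2+2k3+k4)
t=0.010: state=(1.506, -0.395)
t=0.020: state=(1.502, -0.399)
t=0.030: state=(1.498, -0.404)
continuing one RK4 step at a time; state shown every 50 steps (Δt=0.5):
t=0.500: state=(1.262, -0.605)
t=1.000: state=(0.873, -1.022)
t=1.500: state=(0.074, -2.502)
t=2.000: state=(-1.626, -2.691)
t=2.500: state=(-2.011, 0.151)
t=3.000: state=(-1.874, 0.330)
t=3.500: state=(-1.694, 0.394)
t=4.000: state=(-1.475, 0.491)
t=4.500: state=(-1.186, 0.689)
t=5.000: state=(-0.731, 1.241)
t=5.500: state=(0.297, 3.261)
t=6.000: state=(1.886, 1.329)
t=6.500: state=(1.985, -0.245)
t=7.000: state=(1.832, -0.346)
t=7.500: state=(1.643, -0.413)
t=7.780: state=(1.520, -0.468)

(x, y) = (1.520, -0.468)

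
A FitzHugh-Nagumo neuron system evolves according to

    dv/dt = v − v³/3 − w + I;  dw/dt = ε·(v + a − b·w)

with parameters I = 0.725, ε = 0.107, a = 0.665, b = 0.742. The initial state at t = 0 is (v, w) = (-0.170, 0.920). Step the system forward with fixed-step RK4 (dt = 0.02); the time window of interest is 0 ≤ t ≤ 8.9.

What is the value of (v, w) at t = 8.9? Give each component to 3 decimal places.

t=0.000: state=(-0.170, 0.920)
step 1 (dt=0.02): k1=(-0.363, -0.020), k2=(-0.367, -0.020), k3=(-0.367, -0.020), k4=(-0.370, -0.021); state += dt/6·(k1+2k2+2k3+k4)
t=0.020: state=(-0.177, 0.920)
t=0.040: state=(-0.185, 0.919)
t=0.060: state=(-0.192, 0.919)
continuing one RK4 step at a time; state shown every 25 steps (Δt=0.5):
t=0.500: state=(-0.398, 0.905)
t=1.000: state=(-0.727, 0.875)
t=1.500: state=(-1.116, 0.828)
t=2.000: state=(-1.434, 0.763)
t=2.500: state=(-1.601, 0.688)
t=3.000: state=(-1.653, 0.610)
t=3.500: state=(-1.649, 0.534)
t=4.000: state=(-1.623, 0.463)
t=4.500: state=(-1.588, 0.395)
t=5.000: state=(-1.548, 0.333)
t=5.500: state=(-1.507, 0.274)
t=6.000: state=(-1.464, 0.221)
t=6.500: state=(-1.420, 0.171)
t=7.000: state=(-1.376, 0.126)
t=7.500: state=(-1.329, 0.085)
t=8.000: state=(-1.282, 0.048)
t=8.500: state=(-1.232, 0.015)
t=8.900: state=(-1.191, -0.008)

(v, w) = (-1.191, -0.008)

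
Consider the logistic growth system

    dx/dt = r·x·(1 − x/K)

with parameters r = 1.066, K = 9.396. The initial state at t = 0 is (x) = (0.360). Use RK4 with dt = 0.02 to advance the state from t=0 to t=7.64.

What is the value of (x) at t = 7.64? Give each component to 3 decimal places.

(x) = (9.328)

t=0.000: state=(0.360)
step 1 (dt=0.02): k1=(0.369), k2=(0.373), k3=(0.373), k4=(0.376); state += dt/6·(k1+2k2+2k3+k4)
t=0.020: state=(0.367)
t=0.040: state=(0.375)
t=0.060: state=(0.383)
continuing one RK4 step at a time; state shown every 25 steps (Δt=0.5):
t=0.500: state=(0.597)
t=1.000: state=(0.974)
t=1.500: state=(1.547)
t=2.000: state=(2.363)
t=2.500: state=(3.421)
t=3.000: state=(4.640)
t=3.500: state=(5.867)
t=4.000: state=(6.944)
t=4.500: state=(7.783)
t=5.000: state=(8.377)
t=5.500: state=(8.770)
t=6.000: state=(9.018)
t=6.500: state=(9.171)
t=7.000: state=(9.262)
t=7.500: state=(9.317)
t=7.640: state=(9.328)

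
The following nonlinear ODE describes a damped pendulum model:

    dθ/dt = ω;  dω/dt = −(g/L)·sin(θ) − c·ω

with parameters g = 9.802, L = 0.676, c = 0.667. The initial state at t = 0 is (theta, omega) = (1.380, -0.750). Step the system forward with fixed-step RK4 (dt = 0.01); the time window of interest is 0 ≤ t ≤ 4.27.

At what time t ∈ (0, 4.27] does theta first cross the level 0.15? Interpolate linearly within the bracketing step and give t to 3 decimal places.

t = 0.411

t=0.000: state=(1.380, -0.750)
step 1 (dt=0.01): k1=(-0.750, -13.737), k2=(-0.819, -13.680), k3=(-0.818, -13.680), k4=(-0.887, -13.622); state += dt/6·(k1+2k2+2k3+k4)
t=0.010: state=(1.372, -0.887)
t=0.020: state=(1.362, -1.022)
t=0.030: state=(1.351, -1.157)
continuing one RK4 step at a time; state shown every 20 steps (Δt=0.2):
t=0.200: state=(0.974, -3.182)
t=0.400: state=(0.196, -4.267)
t=0.410: state=(0.153, -4.264)
next step: t=0.420: state=(0.111, -4.255) — theta has crossed 0.15
linear interpolation between t=0.410 (0.15343) and t=0.420 (0.11083) → t≈0.411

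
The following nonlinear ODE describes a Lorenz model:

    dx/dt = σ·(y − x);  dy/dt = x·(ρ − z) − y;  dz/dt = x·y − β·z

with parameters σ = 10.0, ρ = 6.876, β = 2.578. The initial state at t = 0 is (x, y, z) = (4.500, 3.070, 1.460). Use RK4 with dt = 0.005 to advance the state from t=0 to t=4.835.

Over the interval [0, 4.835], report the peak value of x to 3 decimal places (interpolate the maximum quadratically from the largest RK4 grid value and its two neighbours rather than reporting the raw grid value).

t=0.000: state=(4.500, 3.070, 1.460)
step 1 (dt=0.005): k1=(-14.300, 21.302, 10.051), k2=(-13.410, 20.943, 10.114), k3=(-13.441, 20.955, 10.117), k4=(-12.580, 20.609, 10.179); state += dt/6·(k1+2k2+2k3+k4)
t=0.005: state=(4.433, 3.175, 1.511)
t=0.010: state=(4.374, 3.276, 1.562)
t=0.015: state=(4.323, 3.375, 1.614)
continuing one RK4 step at a time; state shown every 40 steps (Δt=0.2):
t=0.200: state=(4.975, 5.800, 4.185)
t=0.400: state=(5.762, 5.485, 7.692)
t=0.600: state=(4.240, 3.309, 7.992)
t=0.800: state=(2.888, 2.517, 6.254)
t=1.000: state=(2.655, 2.751, 4.820)
t=1.200: state=(3.143, 3.509, 4.290)
t=1.400: state=(3.988, 4.417, 4.825)
t=1.600: state=(4.603, 4.727, 6.073)
t=1.800: state=(4.417, 4.145, 6.812)
t=2.000: state=(3.797, 3.516, 6.477)
t=2.200: state=(3.440, 3.374, 5.762)
t=2.400: state=(3.507, 3.625, 5.319)
t=2.600: state=(3.829, 4.009, 5.379)
t=2.800: state=(4.123, 4.216, 5.807)
t=3.000: state=(4.153, 4.094, 6.184)
t=3.200: state=(3.952, 3.833, 6.196)
t=3.400: state=(3.757, 3.695, 5.943)
t=3.600: state=(3.721, 3.745, 5.707)
t=3.800: state=(3.824, 3.893, 5.660)
t=4.000: state=(3.954, 4.004, 5.793)
t=4.200: state=(4.001, 3.996, 5.959)
t=4.400: state=(3.947, 3.904, 6.013)
t=4.600: state=(3.863, 3.828, 5.942)
t=4.800: state=(3.825, 3.823, 5.837)
t=4.835: state=(3.825, 3.829, 5.823)
largest grid value and its neighbours: x(0.360)=5.81170, x(0.365)=5.81215, x(0.370)=5.81068
parabola through these three points peaks at t≈0.364 with x≈5.81222

max x = 5.812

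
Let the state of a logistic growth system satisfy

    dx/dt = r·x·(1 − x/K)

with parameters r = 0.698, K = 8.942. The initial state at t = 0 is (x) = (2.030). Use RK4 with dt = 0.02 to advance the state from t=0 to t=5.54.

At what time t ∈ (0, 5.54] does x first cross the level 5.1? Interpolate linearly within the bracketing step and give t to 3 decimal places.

t = 2.161

t=0.000: state=(2.030)
step 1 (dt=0.02): k1=(1.095), k2=(1.099), k3=(1.099), k4=(1.104); state += dt/6·(k1+2k2+2k3+k4)
t=0.020: state=(2.052)
t=0.040: state=(2.074)
t=0.060: state=(2.096)
continuing one RK4 step at a time; state shown every 10 steps (Δt=0.2):
t=0.200: state=(2.257)
t=0.400: state=(2.501)
t=0.600: state=(2.760)
t=0.800: state=(3.033)
t=1.000: state=(3.319)
t=1.200: state=(3.615)
t=1.400: state=(3.919)
t=1.600: state=(4.229)
t=1.800: state=(4.541)
t=2.000: state=(4.852)
t=2.160: state=(5.098)
next step: t=2.180: state=(5.129) — x has crossed 5.1
linear interpolation between t=2.160 (5.09827) and t=2.180 (5.12883) → t≈2.161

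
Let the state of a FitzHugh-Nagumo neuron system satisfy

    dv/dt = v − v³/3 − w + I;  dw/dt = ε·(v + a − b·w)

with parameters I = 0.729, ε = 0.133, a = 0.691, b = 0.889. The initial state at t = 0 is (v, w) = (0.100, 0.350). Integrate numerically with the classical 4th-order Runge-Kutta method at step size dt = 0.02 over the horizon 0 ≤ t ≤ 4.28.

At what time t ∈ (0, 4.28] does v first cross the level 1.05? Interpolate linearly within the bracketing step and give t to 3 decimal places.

t=0.000: state=(0.100, 0.350)
step 1 (dt=0.02): k1=(0.479, 0.064), k2=(0.483, 0.064), k3=(0.483, 0.064), k4=(0.487, 0.065); state += dt/6·(k1+2k2+2k3+k4)
t=0.020: state=(0.110, 0.351)
t=0.040: state=(0.119, 0.353)
t=0.060: state=(0.129, 0.354)
continuing one RK4 step at a time; state shown every 10 steps (Δt=0.2):
t=0.200: state=(0.204, 0.364)
t=0.400: state=(0.327, 0.381)
t=0.600: state=(0.470, 0.400)
t=0.800: state=(0.632, 0.424)
t=1.000: state=(0.809, 0.451)
t=1.200: state=(0.993, 0.482)
t=1.260: state=(1.047, 0.492)
next step: t=1.280: state=(1.065, 0.496) — v has crossed 1.05
linear interpolation between t=1.260 (1.04740) and t=1.280 (1.06536) → t≈1.263

t = 1.263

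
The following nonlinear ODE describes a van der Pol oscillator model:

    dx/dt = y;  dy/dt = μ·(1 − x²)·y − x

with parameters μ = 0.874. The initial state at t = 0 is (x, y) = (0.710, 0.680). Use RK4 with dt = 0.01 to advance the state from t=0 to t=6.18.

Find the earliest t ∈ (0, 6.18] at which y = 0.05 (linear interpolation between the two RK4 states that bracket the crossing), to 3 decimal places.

t = 0.768

t=0.000: state=(0.710, 0.680)
step 1 (dt=0.01): k1=(0.680, -0.415), k2=(0.678, -0.422), k3=(0.678, -0.422), k4=(0.676, -0.430); state += dt/6·(k1+2k2+2k3+k4)
t=0.010: state=(0.717, 0.676)
t=0.020: state=(0.724, 0.671)
t=0.030: state=(0.730, 0.667)
continuing one RK4 step at a time; state shown every 20 steps (Δt=0.2):
t=0.200: state=(0.836, 0.569)
t=0.400: state=(0.934, 0.410)
t=0.600: state=(0.998, 0.220)
t=0.760: state=(1.020, 0.058)
next step: t=0.770: state=(1.021, 0.048) — y has crossed 0.05
linear interpolation between t=0.760 (0.05789) and t=0.770 (0.04767) → t≈0.768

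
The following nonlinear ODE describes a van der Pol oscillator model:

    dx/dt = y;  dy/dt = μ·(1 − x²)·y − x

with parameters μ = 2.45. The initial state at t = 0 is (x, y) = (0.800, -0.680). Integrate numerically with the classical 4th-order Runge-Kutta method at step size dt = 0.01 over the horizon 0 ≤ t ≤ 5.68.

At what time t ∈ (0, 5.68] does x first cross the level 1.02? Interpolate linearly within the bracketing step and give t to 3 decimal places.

t = 4.801

t=0.000: state=(0.800, -0.680)
step 1 (dt=0.01): k1=(-0.680, -1.400), k2=(-0.687, -1.412), k3=(-0.687, -1.412), k4=(-0.694, -1.424); state += dt/6·(k1+2k2+2k3+k4)
t=0.010: state=(0.793, -0.694)
t=0.020: state=(0.786, -0.708)
t=0.030: state=(0.779, -0.723)
continuing one RK4 step at a time; state shown every 20 steps (Δt=0.2):
t=0.200: state=(0.632, -1.024)
t=0.400: state=(0.376, -1.592)
t=0.600: state=(-0.033, -2.588)
t=0.800: state=(-0.683, -3.852)
t=1.000: state=(-1.449, -3.289)
t=1.200: state=(-1.878, -1.077)
t=1.400: state=(-1.972, -0.067)
t=1.600: state=(-1.953, 0.195)
t=1.800: state=(-1.905, 0.265)
t=2.000: state=(-1.849, 0.294)
t=2.200: state=(-1.789, 0.314)
t=2.400: state=(-1.724, 0.334)
t=2.600: state=(-1.655, 0.358)
t=2.800: state=(-1.580, 0.387)
t=3.000: state=(-1.499, 0.423)
t=3.200: state=(-1.410, 0.470)
t=3.400: state=(-1.310, 0.534)
t=3.600: state=(-1.195, 0.624)
t=3.800: state=(-1.058, 0.759)
t=4.000: state=(-0.886, 0.976)
t=4.200: state=(-0.656, 1.357)
t=4.400: state=(-0.321, 2.076)
t=4.600: state=(0.213, 3.364)
t=4.800: state=(1.016, 4.363)
next step: t=4.810: state=(1.059, 4.345) — x has crossed 1.02
linear interpolation between t=4.800 (1.01556) and t=4.810 (1.05910) → t≈4.801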